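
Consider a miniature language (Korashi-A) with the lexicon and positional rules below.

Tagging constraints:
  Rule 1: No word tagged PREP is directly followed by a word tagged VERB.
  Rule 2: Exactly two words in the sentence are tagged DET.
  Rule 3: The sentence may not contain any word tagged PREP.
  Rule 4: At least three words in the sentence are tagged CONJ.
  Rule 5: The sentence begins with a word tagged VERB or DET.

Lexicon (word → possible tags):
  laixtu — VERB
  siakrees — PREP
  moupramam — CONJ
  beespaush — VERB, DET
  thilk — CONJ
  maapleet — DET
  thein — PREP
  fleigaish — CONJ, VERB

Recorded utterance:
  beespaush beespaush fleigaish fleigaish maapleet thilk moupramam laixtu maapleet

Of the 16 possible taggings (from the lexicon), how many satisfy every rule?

3

Candidates per position — 1:beespaush {VERB,DET}; 2:beespaush {VERB,DET}; 3:fleigaish {CONJ,VERB}; 4:fleigaish {CONJ,VERB}; 5:maapleet {DET}; 6:thilk {CONJ}; 7:moupramam {CONJ}; 8:laixtu {VERB}; 9:maapleet {DET}.
There are 16 candidate sequences in total.
The sequences that satisfy every rule: VERB VERB CONJ CONJ DET CONJ CONJ VERB DET; VERB VERB CONJ VERB DET CONJ CONJ VERB DET; VERB VERB VERB CONJ DET CONJ CONJ VERB DET.
Count = 3.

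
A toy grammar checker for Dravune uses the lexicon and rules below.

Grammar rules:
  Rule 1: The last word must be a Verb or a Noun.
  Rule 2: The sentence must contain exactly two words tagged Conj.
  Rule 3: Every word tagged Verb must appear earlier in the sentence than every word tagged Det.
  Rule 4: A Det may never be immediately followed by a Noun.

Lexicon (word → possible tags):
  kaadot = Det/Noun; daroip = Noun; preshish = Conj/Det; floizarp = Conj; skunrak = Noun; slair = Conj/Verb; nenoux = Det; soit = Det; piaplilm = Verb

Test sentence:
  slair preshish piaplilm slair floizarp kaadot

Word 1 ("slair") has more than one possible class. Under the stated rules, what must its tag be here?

Verb

Candidates per position — 1:slair {Conj,Verb}; 2:preshish {Conj,Det}; 3:piaplilm {Verb}; 4:slair {Conj,Verb}; 5:floizarp {Conj}; 6:kaadot {Det,Noun}.
Position 2: tagging it Det would leave rule 3 unsatisfiable, so it must be Conj.
Position 4: tagging it Conj would leave rule 2 unsatisfiable, so it must be Verb.
Position 6: tagging it Det would leave rule 1 unsatisfiable, so it must be Noun.
Position 1: tagging it Conj would leave rule 2 unsatisfiable, so it must be Verb.
The unique satisfying tagging is: Verb Conj Verb Verb Conj Noun.
Rule-by-rule: rule 1 ok; rule 2 ok; rule 3 ok; rule 4 ok.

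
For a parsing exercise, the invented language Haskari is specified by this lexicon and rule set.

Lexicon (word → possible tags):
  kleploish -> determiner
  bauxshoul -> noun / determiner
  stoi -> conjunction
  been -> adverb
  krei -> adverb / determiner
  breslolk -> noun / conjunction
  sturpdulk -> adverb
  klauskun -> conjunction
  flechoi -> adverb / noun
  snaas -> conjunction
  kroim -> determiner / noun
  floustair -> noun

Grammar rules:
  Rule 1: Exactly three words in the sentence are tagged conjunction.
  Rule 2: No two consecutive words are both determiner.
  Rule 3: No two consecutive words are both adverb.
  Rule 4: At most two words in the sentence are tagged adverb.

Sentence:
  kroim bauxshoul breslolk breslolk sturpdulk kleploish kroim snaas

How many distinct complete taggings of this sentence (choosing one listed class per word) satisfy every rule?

Candidates per position — 1:kroim {determiner,noun}; 2:bauxshoul {noun,determiner}; 3:breslolk {noun,conjunction}; 4:breslolk {noun,conjunction}; 5:sturpdulk {adverb}; 6:kleploish {determiner}; 7:kroim {determiner,noun}; 8:snaas {conjunction}.
There are 32 candidate sequences in total.
The sequences that satisfy every rule: determiner noun conjunction conjunction adverb determiner noun conjunction; noun noun conjunction conjunction adverb determiner noun conjunction; noun determiner conjunction conjunction adverb determiner noun conjunction.
Count = 3.

3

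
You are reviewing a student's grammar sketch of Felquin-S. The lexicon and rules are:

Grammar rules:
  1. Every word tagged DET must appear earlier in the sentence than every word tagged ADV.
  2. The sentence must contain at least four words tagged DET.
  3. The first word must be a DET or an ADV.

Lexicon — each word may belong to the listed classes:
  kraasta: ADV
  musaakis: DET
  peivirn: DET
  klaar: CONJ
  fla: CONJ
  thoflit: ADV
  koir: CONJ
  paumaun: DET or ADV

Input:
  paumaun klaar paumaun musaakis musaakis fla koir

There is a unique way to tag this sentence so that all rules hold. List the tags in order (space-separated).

DET CONJ DET DET DET CONJ CONJ

Candidates per position — 1:paumaun {DET,ADV}; 2:klaar {CONJ}; 3:paumaun {DET,ADV}; 4:musaakis {DET}; 5:musaakis {DET}; 6:fla {CONJ}; 7:koir {CONJ}.
Word 1 cannot be ADV — rule 1 would then fail for every completion. It is DET.
Word 3 cannot be ADV — rule 1 would then fail for every completion. It is DET.
So the tagging must be: DET CONJ DET DET DET CONJ CONJ.
Check: rule 1 holds; rule 2 holds; rule 3 holds.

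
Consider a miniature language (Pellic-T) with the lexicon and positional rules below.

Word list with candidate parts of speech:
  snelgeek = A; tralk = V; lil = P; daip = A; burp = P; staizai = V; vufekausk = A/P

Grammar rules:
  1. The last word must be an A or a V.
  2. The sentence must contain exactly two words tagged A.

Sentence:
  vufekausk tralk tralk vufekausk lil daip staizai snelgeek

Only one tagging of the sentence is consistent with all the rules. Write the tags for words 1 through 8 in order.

P V V P P A V A

Candidates per position — 1:vufekausk {A,P}; 2:tralk {V}; 3:tralk {V}; 4:vufekausk {A,P}; 5:lil {P}; 6:daip {A}; 7:staizai {V}; 8:snelgeek {A}.
Word 1 cannot be A — rule 2 would then fail for every completion. It is P.
Word 4 cannot be A — rule 2 would then fail for every completion. It is P.
That leaves exactly one tagging: P V V P P A V A.
Rule-by-rule: rule 1 ok; rule 2 ok.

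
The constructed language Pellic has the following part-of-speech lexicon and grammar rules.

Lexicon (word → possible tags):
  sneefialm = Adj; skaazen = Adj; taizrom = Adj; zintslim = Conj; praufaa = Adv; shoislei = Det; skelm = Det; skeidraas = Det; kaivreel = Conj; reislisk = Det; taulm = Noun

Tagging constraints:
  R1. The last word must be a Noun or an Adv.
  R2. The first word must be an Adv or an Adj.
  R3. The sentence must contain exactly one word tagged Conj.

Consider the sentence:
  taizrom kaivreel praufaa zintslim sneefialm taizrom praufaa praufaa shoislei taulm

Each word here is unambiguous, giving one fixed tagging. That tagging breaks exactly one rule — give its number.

Fixed tagging: Adj Conj Adv Conj Adj Adj Adv Adv Det Noun.
Checking each rule: R1 holds, R2 holds, R3 violated.
Only rule 3 fails.

3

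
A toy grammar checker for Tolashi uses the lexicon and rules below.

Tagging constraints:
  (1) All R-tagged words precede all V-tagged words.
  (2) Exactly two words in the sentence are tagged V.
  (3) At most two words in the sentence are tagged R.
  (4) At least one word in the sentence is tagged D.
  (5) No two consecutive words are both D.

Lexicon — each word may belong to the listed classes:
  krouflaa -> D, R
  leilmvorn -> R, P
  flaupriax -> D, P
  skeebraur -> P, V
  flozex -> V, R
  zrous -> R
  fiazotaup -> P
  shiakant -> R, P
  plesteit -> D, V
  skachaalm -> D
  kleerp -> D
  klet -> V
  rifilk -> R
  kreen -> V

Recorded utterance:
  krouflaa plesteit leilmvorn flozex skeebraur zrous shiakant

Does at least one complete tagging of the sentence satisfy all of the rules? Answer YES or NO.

NO

Candidates per position — 1:krouflaa {D,R}; 2:plesteit {D,V}; 3:leilmvorn {R,P}; 4:flozex {V,R}; 5:skeebraur {P,V}; 6:zrous {R}; 7:shiakant {R,P}.
Every candidate sequence violates at least one rule; no consistent tagging exists.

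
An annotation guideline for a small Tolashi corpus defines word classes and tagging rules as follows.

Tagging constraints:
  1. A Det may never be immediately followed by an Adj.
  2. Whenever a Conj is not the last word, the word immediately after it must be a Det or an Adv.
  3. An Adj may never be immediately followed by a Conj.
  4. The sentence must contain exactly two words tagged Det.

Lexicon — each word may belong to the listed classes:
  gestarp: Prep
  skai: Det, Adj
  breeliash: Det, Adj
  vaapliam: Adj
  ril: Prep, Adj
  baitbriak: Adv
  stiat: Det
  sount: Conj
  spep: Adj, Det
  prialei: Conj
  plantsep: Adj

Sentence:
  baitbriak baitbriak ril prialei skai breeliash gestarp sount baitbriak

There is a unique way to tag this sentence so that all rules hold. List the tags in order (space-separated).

Adv Adv Prep Conj Det Det Prep Conj Adv

Candidates per position — 1:baitbriak {Adv}; 2:baitbriak {Adv}; 3:ril {Prep,Adj}; 4:prialei {Conj}; 5:skai {Det,Adj}; 6:breeliash {Det,Adj}; 7:gestarp {Prep}; 8:sount {Conj}; 9:baitbriak {Adv}.
Position 3: tagging it Adj would leave rule 3 unsatisfiable, so it must be Prep.
Position 5: tagging it Adj would leave rule 2 unsatisfiable, so it must be Det.
Position 6: tagging it Adj would leave rule 1 unsatisfiable, so it must be Det.
The unique satisfying tagging is: Adv Adv Prep Conj Det Det Prep Conj Adv.
Verifying each rule — rule 1 holds; rule 2 holds; rule 3 holds; rule 4 holds.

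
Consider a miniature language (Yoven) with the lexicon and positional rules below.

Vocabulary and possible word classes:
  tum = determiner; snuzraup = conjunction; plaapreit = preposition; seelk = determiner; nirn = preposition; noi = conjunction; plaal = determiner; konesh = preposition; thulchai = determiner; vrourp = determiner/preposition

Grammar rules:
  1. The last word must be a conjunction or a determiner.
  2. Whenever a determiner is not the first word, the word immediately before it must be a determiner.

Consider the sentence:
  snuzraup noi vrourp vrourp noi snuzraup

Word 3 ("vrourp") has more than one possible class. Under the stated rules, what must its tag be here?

preposition

Candidates per position — 1:snuzraup {conjunction}; 2:noi {conjunction}; 3:vrourp {determiner,preposition}; 4:vrourp {determiner,preposition}; 5:noi {conjunction}; 6:snuzraup {conjunction}.
Word 3 cannot be determiner — rule 2 would then fail for every completion. It is preposition.
Word 4 cannot be determiner — rule 2 would then fail for every completion. It is preposition.
The only consistent sequence is: conjunction conjunction preposition preposition conjunction conjunction.
Verifying each rule — rule 1 holds; rule 2 holds.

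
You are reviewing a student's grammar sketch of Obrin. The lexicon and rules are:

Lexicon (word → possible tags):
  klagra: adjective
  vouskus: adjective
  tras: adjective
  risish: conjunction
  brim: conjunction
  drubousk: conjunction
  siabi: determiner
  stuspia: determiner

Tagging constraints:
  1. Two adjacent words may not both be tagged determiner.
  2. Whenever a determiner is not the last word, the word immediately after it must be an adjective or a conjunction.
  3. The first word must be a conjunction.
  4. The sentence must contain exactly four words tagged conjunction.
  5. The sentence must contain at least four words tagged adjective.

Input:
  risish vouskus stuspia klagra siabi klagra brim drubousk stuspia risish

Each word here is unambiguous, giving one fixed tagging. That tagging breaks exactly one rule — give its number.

5

Fixed tagging: conjunction adjective determiner adjective determiner adjective conjunction conjunction determiner conjunction.
Applying the rules: R1 ok, R2 ok, R3 ok, R4 ok, R5 fails.
Only rule 5 fails.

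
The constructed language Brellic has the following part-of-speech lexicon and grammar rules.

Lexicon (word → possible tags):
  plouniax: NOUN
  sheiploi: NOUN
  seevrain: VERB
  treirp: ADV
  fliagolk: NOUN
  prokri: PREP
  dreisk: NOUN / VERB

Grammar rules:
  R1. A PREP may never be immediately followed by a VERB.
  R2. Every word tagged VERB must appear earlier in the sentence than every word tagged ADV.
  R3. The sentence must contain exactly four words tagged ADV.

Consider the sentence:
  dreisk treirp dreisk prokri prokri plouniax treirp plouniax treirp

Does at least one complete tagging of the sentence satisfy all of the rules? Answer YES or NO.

Candidates per position — 1:dreisk {NOUN,VERB}; 2:treirp {ADV}; 3:dreisk {NOUN,VERB}; 4:prokri {PREP}; 5:prokri {PREP}; 6:plouniax {NOUN}; 7:treirp {ADV}; 8:plouniax {NOUN}; 9:treirp {ADV}.
Rule 3 cannot be satisfied by any choice of tags from the lexicon.
So there is no consistent tagging.

NO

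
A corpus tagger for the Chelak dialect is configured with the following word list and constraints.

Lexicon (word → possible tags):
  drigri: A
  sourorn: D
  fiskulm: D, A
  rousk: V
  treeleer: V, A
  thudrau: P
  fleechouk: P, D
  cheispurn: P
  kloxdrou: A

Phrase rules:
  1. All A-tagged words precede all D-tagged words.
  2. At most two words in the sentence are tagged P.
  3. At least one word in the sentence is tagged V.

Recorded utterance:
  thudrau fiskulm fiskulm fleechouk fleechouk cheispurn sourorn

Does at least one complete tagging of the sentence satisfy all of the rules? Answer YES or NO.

Candidates per position — 1:thudrau {P}; 2:fiskulm {D,A}; 3:fiskulm {D,A}; 4:fleechouk {P,D}; 5:fleechouk {P,D}; 6:cheispurn {P}; 7:sourorn {D}.
Rule 3 cannot be satisfied by any choice of tags from the lexicon.
So there is no consistent tagging.

NO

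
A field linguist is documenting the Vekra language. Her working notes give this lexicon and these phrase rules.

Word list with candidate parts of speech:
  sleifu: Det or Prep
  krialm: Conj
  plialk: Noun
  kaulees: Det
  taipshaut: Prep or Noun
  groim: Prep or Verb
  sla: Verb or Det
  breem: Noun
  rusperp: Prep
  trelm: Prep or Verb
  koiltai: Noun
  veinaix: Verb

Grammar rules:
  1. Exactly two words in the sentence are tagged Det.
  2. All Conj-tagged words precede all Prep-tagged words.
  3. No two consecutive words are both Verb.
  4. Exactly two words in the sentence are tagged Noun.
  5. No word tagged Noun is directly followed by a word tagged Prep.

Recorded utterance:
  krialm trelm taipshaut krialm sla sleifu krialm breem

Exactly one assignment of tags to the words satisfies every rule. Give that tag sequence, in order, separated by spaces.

Candidates per position — 1:krialm {Conj}; 2:trelm {Prep,Verb}; 3:taipshaut {Prep,Noun}; 4:krialm {Conj}; 5:sla {Verb,Det}; 6:sleifu {Det,Prep}; 7:krialm {Conj}; 8:breem {Noun}.
Word 2 cannot be Prep — rule 2 would then fail for every completion. It is Verb.
Word 3 cannot be Prep — rule 2 would then fail for every completion. It is Noun.
Word 5 cannot be Verb — rule 1 would then fail for every completion. It is Det.
Word 6 cannot be Prep — rule 1 would then fail for every completion. It is Det.
The only consistent sequence is: Conj Verb Noun Conj Det Det Conj Noun.
Check: rule 1 holds; rule 2 holds; rule 3 holds; rule 4 holds; rule 5 holds.

Conj Verb Noun Conj Det Det Conj Noun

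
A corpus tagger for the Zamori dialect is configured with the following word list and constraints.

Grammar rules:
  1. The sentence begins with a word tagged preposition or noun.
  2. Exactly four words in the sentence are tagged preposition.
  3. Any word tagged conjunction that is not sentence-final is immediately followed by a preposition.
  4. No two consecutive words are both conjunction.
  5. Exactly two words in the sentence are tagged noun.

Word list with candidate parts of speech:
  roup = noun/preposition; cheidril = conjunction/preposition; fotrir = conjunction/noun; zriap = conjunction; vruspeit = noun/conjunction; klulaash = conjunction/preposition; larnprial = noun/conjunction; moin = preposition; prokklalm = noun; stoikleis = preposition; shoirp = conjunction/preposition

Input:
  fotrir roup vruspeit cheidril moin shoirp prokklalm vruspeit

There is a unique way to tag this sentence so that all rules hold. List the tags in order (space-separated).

noun preposition conjunction preposition preposition preposition noun conjunction

Candidates per position — 1:fotrir {conjunction,noun}; 2:roup {noun,preposition}; 3:vruspeit {noun,conjunction}; 4:cheidril {conjunction,preposition}; 5:moin {preposition}; 6:shoirp {conjunction,preposition}; 7:prokklalm {noun}; 8:vruspeit {noun,conjunction}.
Position 1: conjunction is ruled out by rule 1; that leaves noun.
Position 2: noun is ruled out by rule 2; that leaves preposition.
Position 3: noun is ruled out by rule 5; that leaves conjunction.
Position 4: conjunction is ruled out by rule 2; that leaves preposition.
Position 6: conjunction is ruled out by rule 2; that leaves preposition.
Position 8: noun is ruled out by rule 5; that leaves conjunction.
That leaves exactly one tagging: noun preposition conjunction preposition preposition preposition noun conjunction.
Rule-by-rule: rule 1 holds; rule 2 holds; rule 3 holds; rule 4 holds; rule 5 holds.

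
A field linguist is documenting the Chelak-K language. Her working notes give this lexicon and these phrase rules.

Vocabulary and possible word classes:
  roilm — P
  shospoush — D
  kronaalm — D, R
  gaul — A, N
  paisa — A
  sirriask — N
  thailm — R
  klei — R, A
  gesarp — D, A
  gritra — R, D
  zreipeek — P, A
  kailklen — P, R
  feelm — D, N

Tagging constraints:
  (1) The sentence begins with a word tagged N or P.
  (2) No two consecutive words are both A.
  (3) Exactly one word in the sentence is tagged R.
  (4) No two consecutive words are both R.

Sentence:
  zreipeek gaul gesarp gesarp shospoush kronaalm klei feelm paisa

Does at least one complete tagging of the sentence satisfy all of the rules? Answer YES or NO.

YES

Candidates per position — 1:zreipeek {P,A}; 2:gaul {A,N}; 3:gesarp {D,A}; 4:gesarp {D,A}; 5:shospoush {D}; 6:kronaalm {D,R}; 7:klei {R,A}; 8:feelm {D,N}; 9:paisa {A}.
One satisfying assignment: P N D A D D R N A.
Check: rule 1 ok; rule 2 ok; rule 3 ok; rule 4 ok.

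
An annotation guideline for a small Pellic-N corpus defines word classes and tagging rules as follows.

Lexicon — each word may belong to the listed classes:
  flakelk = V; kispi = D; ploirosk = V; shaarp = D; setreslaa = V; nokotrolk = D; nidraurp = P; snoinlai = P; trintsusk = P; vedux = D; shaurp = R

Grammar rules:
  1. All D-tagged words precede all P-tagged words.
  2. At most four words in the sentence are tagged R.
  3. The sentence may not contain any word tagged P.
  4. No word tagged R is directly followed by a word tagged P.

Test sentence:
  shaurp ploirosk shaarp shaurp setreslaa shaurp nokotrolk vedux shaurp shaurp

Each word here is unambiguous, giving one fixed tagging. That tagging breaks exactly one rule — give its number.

2

Fixed tagging: R V D R V R D D R R.
Applying the rules: R1 pass, R2 fail, R3 pass, R4 pass.
Only rule 2 fails.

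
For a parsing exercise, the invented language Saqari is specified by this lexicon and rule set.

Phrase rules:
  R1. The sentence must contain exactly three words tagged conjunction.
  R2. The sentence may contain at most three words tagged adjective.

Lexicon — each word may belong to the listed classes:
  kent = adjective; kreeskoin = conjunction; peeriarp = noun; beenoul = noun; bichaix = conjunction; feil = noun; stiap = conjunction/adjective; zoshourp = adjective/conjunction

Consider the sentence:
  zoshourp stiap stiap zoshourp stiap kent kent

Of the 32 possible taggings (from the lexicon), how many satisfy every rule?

0

Candidates per position — 1:zoshourp {adjective,conjunction}; 2:stiap {conjunction,adjective}; 3:stiap {conjunction,adjective}; 4:zoshourp {adjective,conjunction}; 5:stiap {conjunction,adjective}; 6:kent {adjective}; 7:kent {adjective}.
There are 32 candidate sequences in total.
Every candidate sequence violates at least one rule; no consistent tagging exists.
Count = 0.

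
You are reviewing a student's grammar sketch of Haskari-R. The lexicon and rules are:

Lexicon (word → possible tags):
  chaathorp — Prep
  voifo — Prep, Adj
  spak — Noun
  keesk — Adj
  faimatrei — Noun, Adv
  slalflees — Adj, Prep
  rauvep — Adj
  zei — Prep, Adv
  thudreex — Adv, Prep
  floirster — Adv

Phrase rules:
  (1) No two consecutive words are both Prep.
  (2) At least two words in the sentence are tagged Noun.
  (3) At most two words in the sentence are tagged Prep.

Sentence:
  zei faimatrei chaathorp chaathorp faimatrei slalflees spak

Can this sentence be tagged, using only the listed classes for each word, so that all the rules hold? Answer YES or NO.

NO

Candidates per position — 1:zei {Prep,Adv}; 2:faimatrei {Noun,Adv}; 3:chaathorp {Prep}; 4:chaathorp {Prep}; 5:faimatrei {Noun,Adv}; 6:slalflees {Adj,Prep}; 7:spak {Noun}.
Rule 1 cannot be satisfied by any choice of tags from the lexicon.
So there is no consistent tagging.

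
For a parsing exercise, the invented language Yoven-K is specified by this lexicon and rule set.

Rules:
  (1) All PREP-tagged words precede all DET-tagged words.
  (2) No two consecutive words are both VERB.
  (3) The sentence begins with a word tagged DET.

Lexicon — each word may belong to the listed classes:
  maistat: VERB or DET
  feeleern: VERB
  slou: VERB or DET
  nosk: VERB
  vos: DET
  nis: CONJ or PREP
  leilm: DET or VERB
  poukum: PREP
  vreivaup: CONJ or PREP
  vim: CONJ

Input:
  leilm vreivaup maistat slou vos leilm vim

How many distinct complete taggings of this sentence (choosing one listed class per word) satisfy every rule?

6

Candidates per position — 1:leilm {DET,VERB}; 2:vreivaup {CONJ,PREP}; 3:maistat {VERB,DET}; 4:slou {VERB,DET}; 5:vos {DET}; 6:leilm {DET,VERB}; 7:vim {CONJ}.
There are 32 candidate sequences in total.
Checking each against the rules leaves 6 sequences.
Count = 6.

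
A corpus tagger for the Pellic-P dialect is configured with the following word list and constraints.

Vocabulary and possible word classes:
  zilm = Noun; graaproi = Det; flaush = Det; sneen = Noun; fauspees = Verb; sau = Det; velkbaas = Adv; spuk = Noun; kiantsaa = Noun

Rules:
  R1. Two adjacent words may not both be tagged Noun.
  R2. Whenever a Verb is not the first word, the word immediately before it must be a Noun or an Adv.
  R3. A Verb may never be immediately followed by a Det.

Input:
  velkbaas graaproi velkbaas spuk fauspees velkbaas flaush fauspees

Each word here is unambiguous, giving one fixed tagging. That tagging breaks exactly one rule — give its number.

Fixed tagging: Adv Det Adv Noun Verb Adv Det Verb.
Applying the rules: R1 pass, R2 fail, R3 pass.
Only rule 2 fails.

2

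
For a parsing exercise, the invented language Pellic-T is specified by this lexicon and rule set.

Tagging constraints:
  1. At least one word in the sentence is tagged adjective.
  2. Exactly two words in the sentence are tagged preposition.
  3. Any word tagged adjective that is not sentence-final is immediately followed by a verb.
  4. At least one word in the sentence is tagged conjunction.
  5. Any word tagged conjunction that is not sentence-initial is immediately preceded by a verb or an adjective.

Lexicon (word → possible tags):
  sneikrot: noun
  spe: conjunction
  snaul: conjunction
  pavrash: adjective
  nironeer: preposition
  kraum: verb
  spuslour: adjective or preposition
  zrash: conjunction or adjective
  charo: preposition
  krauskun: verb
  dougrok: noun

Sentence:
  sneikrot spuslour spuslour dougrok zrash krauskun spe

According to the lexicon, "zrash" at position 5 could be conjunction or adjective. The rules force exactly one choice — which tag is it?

Candidates per position — 1:sneikrot {noun}; 2:spuslour {adjective,preposition}; 3:spuslour {adjective,preposition}; 4:dougrok {noun}; 5:zrash {conjunction,adjective}; 6:krauskun {verb}; 7:spe {conjunction}.
If word 2 were adjective, no tagging could satisfy rule 2; so word 2 is preposition.
If word 3 were adjective, no tagging could satisfy rule 2; so word 3 is preposition.
If word 5 were conjunction, no tagging could satisfy rule 1; so word 5 is adjective.
The only consistent sequence is: noun preposition preposition noun adjective verb conjunction.
Verifying each rule — rule 1 satisfied; rule 2 satisfied; rule 3 satisfied; rule 4 satisfied; rule 5 satisfied.

adjective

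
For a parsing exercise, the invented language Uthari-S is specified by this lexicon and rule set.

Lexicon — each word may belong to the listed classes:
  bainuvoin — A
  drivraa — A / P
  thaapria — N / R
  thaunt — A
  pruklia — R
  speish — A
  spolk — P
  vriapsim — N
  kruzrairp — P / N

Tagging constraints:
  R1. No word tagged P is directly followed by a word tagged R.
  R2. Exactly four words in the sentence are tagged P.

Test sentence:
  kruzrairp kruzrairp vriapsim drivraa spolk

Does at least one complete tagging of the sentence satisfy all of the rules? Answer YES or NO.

Candidates per position — 1:kruzrairp {P,N}; 2:kruzrairp {P,N}; 3:vriapsim {N}; 4:drivraa {A,P}; 5:spolk {P}.
One satisfying assignment: P P N P P.
Checking: rule 1 holds; rule 2 holds.

YES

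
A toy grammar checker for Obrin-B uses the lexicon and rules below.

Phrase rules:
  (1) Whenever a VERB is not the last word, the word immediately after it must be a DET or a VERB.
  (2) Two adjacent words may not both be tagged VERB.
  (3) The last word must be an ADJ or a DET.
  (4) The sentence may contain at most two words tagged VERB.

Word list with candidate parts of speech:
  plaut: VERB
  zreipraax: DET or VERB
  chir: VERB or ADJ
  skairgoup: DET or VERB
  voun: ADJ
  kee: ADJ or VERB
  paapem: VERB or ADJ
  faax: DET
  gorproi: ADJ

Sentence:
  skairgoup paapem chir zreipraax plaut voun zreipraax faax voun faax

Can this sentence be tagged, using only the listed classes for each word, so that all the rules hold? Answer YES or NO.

NO

Candidates per position — 1:skairgoup {DET,VERB}; 2:paapem {VERB,ADJ}; 3:chir {VERB,ADJ}; 4:zreipraax {DET,VERB}; 5:plaut {VERB}; 6:voun {ADJ}; 7:zreipraax {DET,VERB}; 8:faax {DET}; 9:voun {ADJ}; 10:faax {DET}.
Rule 1 cannot be satisfied by any choice of tags from the lexicon.
So there is no consistent tagging.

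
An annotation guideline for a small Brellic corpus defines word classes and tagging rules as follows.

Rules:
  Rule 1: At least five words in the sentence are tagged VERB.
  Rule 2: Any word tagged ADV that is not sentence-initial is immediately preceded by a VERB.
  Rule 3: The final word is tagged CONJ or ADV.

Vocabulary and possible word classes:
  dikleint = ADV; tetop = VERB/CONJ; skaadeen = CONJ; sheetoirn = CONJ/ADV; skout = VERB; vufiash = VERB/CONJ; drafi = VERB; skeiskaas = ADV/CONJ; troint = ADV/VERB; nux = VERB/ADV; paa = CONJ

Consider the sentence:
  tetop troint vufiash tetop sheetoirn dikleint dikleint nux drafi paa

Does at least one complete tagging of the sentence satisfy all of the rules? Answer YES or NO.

Candidates per position — 1:tetop {VERB,CONJ}; 2:troint {ADV,VERB}; 3:vufiash {VERB,CONJ}; 4:tetop {VERB,CONJ}; 5:sheetoirn {CONJ,ADV}; 6:dikleint {ADV}; 7:dikleint {ADV}; 8:nux {VERB,ADV}; 9:drafi {VERB}; 10:paa {CONJ}.
Rule 2 cannot be satisfied by any choice of tags from the lexicon.
So there is no consistent tagging.

NO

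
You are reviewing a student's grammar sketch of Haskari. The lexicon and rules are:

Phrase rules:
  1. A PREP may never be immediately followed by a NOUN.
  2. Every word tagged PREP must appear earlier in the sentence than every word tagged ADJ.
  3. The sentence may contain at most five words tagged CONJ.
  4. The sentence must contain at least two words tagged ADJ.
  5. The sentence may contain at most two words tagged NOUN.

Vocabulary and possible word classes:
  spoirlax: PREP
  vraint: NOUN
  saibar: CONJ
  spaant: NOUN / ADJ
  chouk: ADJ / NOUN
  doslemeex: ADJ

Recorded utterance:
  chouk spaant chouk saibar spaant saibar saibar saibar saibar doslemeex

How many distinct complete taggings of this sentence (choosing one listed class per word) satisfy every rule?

11

Candidates per position — 1:chouk {ADJ,NOUN}; 2:spaant {NOUN,ADJ}; 3:chouk {ADJ,NOUN}; 4:saibar {CONJ}; 5:spaant {NOUN,ADJ}; 6:saibar {CONJ}; 7:saibar {CONJ}; 8:saibar {CONJ}; 9:saibar {CONJ}; 10:doslemeex {ADJ}.
There are 16 candidate sequences in total.
Checking each against the rules leaves 11 sequences.
Count = 11.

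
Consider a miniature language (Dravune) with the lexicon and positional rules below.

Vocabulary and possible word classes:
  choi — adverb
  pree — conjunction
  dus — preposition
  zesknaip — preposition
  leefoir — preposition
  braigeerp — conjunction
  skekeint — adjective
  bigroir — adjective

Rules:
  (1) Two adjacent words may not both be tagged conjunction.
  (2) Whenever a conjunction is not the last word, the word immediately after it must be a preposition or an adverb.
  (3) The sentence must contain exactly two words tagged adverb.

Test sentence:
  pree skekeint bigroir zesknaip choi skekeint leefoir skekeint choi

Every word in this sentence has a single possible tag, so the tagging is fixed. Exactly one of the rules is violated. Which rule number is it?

2

Fixed tagging: conjunction adjective adjective preposition adverb adjective preposition adjective adverb.
Applying the rules: R1 pass, R2 fail, R3 pass.
Only rule 2 fails.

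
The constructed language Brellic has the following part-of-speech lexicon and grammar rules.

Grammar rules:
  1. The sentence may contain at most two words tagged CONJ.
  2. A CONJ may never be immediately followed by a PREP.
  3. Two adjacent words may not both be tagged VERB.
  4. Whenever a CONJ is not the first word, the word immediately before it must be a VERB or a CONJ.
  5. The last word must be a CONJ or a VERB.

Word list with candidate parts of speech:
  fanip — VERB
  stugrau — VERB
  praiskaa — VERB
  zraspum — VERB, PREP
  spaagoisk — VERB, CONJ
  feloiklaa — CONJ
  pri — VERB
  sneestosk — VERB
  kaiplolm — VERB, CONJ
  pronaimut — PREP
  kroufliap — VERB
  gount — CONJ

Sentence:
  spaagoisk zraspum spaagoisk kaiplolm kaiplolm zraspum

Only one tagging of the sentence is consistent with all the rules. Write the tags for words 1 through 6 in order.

Candidates per position — 1:spaagoisk {VERB,CONJ}; 2:zraspum {VERB,PREP}; 3:spaagoisk {VERB,CONJ}; 4:kaiplolm {VERB,CONJ}; 5:kaiplolm {VERB,CONJ}; 6:zraspum {VERB,PREP}.
Word 6 cannot be PREP — rule 5 would then fail for every completion. It is VERB.
Word 5 cannot be VERB — rule 3 would then fail for every completion. It is CONJ.
The remaining ambiguous positions (1, 2, 3, 4) are resolved jointly — only one combination satisfies every rule.
That leaves exactly one tagging: VERB PREP VERB CONJ CONJ VERB.
Verifying each rule — rule 1 ok; rule 2 ok; rule 3 ok; rule 4 ok; rule 5 ok.

VERB PREP VERB CONJ CONJ VERB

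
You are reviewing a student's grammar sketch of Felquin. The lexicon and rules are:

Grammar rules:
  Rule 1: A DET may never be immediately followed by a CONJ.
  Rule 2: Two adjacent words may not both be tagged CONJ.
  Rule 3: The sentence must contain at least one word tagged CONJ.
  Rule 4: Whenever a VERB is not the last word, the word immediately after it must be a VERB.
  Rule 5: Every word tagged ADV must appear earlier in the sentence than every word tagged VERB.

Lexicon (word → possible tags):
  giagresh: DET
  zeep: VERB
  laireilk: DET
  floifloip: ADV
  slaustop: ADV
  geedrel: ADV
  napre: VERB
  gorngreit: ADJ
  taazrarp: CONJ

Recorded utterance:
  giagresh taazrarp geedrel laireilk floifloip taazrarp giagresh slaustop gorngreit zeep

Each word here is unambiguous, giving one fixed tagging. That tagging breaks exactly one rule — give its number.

1

Fixed tagging: DET CONJ ADV DET ADV CONJ DET ADV ADJ VERB.
Checking each rule: R1 fails, R2 ok, R3 ok, R4 ok, R5 ok.
Only rule 1 fails.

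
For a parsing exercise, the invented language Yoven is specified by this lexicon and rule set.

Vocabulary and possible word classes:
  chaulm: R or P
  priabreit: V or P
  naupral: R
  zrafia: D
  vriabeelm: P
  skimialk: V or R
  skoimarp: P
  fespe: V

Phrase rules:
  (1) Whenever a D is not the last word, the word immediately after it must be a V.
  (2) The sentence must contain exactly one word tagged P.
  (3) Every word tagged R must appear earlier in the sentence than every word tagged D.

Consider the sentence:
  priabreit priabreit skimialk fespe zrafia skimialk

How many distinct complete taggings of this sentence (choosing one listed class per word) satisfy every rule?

Candidates per position — 1:priabreit {V,P}; 2:priabreit {V,P}; 3:skimialk {V,R}; 4:fespe {V}; 5:zrafia {D}; 6:skimialk {V,R}.
There are 16 candidate sequences in total.
The sequences that satisfy every rule: V P V V D V; V P R V D V; P V V V D V; P V R V D V.
Count = 4.

4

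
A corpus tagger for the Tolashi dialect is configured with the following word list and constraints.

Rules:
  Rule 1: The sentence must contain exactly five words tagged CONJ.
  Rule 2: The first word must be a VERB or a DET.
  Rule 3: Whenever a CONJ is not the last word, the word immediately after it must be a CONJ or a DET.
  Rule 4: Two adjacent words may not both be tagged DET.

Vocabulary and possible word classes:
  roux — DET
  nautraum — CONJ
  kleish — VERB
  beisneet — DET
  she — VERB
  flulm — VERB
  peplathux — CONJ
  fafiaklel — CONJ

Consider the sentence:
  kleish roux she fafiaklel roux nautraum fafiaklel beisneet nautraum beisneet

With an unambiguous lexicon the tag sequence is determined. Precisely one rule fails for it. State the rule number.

1

Fixed tagging: VERB DET VERB CONJ DET CONJ CONJ DET CONJ DET.
Applying the rules: R1 violated, R2 holds, R3 holds, R4 holds.
Only rule 1 fails.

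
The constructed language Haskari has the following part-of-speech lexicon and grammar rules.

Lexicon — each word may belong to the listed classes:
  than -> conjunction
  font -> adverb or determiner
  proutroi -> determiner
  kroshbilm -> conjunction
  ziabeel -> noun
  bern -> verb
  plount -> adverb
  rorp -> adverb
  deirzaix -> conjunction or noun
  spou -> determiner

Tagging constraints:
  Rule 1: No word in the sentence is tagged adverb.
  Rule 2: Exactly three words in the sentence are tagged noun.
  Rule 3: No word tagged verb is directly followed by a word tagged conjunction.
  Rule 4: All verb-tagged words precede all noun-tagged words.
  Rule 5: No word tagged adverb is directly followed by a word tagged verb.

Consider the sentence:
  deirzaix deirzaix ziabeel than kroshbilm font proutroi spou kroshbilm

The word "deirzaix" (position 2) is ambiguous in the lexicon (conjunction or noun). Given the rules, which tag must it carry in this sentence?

noun

Candidates per position — 1:deirzaix {conjunction,noun}; 2:deirzaix {conjunction,noun}; 3:ziabeel {noun}; 4:than {conjunction}; 5:kroshbilm {conjunction}; 6:font {adverb,determiner}; 7:proutroi {determiner}; 8:spou {determiner}; 9:kroshbilm {conjunction}.
Position 1: tagging it conjunction would leave rule 2 unsatisfiable, so it must be noun.
Position 2: tagging it conjunction would leave rule 2 unsatisfiable, so it must be noun.
Position 6: tagging it adverb would leave rule 1 unsatisfiable, so it must be determiner.
That leaves exactly one tagging: noun noun noun conjunction conjunction determiner determiner determiner conjunction.
Rule-by-rule: rule 1 holds; rule 2 holds; rule 3 holds; rule 4 holds; rule 5 holds.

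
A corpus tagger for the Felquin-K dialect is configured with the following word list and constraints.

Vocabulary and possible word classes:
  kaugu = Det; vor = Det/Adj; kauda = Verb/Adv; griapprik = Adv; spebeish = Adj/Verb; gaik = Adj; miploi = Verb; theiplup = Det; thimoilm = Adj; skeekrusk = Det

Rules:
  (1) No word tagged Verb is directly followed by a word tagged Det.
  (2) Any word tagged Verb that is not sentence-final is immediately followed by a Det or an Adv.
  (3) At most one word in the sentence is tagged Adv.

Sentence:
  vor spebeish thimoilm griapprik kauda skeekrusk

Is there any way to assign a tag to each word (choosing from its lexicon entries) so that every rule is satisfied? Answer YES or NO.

Candidates per position — 1:vor {Det,Adj}; 2:spebeish {Adj,Verb}; 3:thimoilm {Adj}; 4:griapprik {Adv}; 5:kauda {Verb,Adv}; 6:skeekrusk {Det}.
Every candidate sequence violates at least one rule; no consistent tagging exists.

NO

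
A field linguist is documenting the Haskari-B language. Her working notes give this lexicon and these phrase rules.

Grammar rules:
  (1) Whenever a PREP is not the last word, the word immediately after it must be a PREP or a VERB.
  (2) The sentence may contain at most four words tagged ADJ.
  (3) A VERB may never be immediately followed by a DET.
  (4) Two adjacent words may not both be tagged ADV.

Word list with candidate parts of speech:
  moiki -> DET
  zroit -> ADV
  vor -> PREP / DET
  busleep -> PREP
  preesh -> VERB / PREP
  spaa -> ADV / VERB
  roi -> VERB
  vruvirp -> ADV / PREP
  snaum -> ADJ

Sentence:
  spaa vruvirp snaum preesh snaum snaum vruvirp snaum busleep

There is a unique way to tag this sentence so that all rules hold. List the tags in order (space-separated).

VERB ADV ADJ VERB ADJ ADJ ADV ADJ PREP

Candidates per position — 1:spaa {ADV,VERB}; 2:vruvirp {ADV,PREP}; 3:snaum {ADJ}; 4:preesh {VERB,PREP}; 5:snaum {ADJ}; 6:snaum {ADJ}; 7:vruvirp {ADV,PREP}; 8:snaum {ADJ}; 9:busleep {PREP}.
At position 2, choosing PREP makes rule 1 impossible to satisfy; hence ADV.
At position 4, choosing PREP makes rule 1 impossible to satisfy; hence VERB.
At position 7, choosing PREP makes rule 1 impossible to satisfy; hence ADV.
At position 1, choosing ADV makes rule 4 impossible to satisfy; hence VERB.
The only consistent sequence is: VERB ADV ADJ VERB ADJ ADJ ADV ADJ PREP.
Checking: rule 1 ✓; rule 2 ✓; rule 3 ✓; rule 4 ✓.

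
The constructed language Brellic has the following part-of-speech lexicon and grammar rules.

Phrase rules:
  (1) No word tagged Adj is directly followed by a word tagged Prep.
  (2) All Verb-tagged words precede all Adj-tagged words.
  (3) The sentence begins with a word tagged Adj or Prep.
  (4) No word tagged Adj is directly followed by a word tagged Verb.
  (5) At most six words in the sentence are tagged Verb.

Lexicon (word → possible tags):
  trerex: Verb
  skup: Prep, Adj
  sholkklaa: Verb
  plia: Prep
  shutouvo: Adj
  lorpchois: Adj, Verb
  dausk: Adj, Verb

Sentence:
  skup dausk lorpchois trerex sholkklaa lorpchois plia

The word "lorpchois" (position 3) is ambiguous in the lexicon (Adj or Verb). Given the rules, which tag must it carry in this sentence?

Candidates per position — 1:skup {Prep,Adj}; 2:dausk {Adj,Verb}; 3:lorpchois {Adj,Verb}; 4:trerex {Verb}; 5:sholkklaa {Verb}; 6:lorpchois {Adj,Verb}; 7:plia {Prep}.
Position 1: Adj is ruled out by rule 2; that leaves Prep.
Position 2: Adj is ruled out by rule 2; that leaves Verb.
Position 3: Adj is ruled out by rule 2; that leaves Verb.
Position 6: Adj is ruled out by rule 1; that leaves Verb.
So the tagging must be: Prep Verb Verb Verb Verb Verb Prep.
Check: rule 1 holds; rule 2 holds; rule 3 holds; rule 4 holds; rule 5 holds.

Verb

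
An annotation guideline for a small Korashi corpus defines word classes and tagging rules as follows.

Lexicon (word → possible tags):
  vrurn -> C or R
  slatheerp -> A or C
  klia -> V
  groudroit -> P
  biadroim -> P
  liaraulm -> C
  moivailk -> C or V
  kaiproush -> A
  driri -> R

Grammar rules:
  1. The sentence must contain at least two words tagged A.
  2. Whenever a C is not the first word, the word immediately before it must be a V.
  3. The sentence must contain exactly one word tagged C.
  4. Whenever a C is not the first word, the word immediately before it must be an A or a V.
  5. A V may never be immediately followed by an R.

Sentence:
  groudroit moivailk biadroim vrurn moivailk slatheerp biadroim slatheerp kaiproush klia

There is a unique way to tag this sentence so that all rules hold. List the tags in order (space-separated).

P V P R V C P A A V

Candidates per position — 1:groudroit {P}; 2:moivailk {C,V}; 3:biadroim {P}; 4:vrurn {C,R}; 5:moivailk {C,V}; 6:slatheerp {A,C}; 7:biadroim {P}; 8:slatheerp {A,C}; 9:kaiproush {A}; 10:klia {V}.
At position 2, choosing C makes rule 2 impossible to satisfy; hence V.
At position 4, choosing C makes rule 2 impossible to satisfy; hence R.
At position 5, choosing C makes rule 2 impossible to satisfy; hence V.
At position 8, choosing C makes rule 2 impossible to satisfy; hence A.
At position 6, choosing A makes rule 3 impossible to satisfy; hence C.
That leaves exactly one tagging: P V P R V C P A A V.
Verifying each rule — rule 1 satisfied; rule 2 satisfied; rule 3 satisfied; rule 4 satisfied; rule 5 satisfied.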